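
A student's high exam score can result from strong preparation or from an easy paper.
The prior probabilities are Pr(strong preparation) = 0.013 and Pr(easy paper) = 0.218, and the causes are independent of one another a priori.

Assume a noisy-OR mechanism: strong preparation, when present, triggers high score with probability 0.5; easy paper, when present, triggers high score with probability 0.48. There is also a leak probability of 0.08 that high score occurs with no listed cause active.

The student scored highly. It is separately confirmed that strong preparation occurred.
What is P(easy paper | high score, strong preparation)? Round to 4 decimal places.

P(easy paper | high score, strong preparation) ≈ 0.2820

Under noisy-OR, P(high score | causes) = 1 − (1−0.08)·∏(1−qᵢ) over the active causes.
Sum P(high score|·) weighted by the priors over both values of easy paper:
  P(high score | strong preparation) = 0.54*0.782 + 0.7608*0.218
        = 0.422280 + 0.165854 = 0.588134
The terms with easy paper present sum to 0.165854, so
  P(easy paper | high score, strong preparation) = 0.165854 / 0.588134 ≈ 0.2820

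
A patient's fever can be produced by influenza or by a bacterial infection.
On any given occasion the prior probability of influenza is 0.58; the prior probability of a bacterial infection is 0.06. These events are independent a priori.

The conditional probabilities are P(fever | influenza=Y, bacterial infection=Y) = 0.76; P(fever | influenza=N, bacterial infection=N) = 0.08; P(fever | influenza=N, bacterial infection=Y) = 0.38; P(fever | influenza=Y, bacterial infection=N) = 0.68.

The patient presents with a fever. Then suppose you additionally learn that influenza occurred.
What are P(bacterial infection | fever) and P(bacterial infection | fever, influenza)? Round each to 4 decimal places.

P(bacterial infection | fever) ≈ 0.0822; P(bacterial infection | fever, influenza) ≈ 0.0666

P(fever) = 0.08*0.42*0.94 + 0.38*0.42*0.06 + 0.68*0.58*0.94 + 0.76*0.58*0.06 = 0.031584 + 0.009576 + 0.370736 + 0.026448 = 0.438344
Of this, 0.036024 comes from 0.009576 + 0.026448 (the bacterial infection=true cases).
P(bacterial infection | fever) = 0.036024 / 0.438344 ≈ 0.0822

With the extra evidence:
By total probability over both values of bacterial infection:
  P(fever | influenza) = 0.68*0.94 + 0.76*0.06
        = 0.639200 + 0.045600 = 0.684800
Configurations with bacterial infection contribute 0.045600, so
  P(bacterial infection | fever, influenza) = 0.045600 / 0.684800 ≈ 0.0666
The drop from 0.0822 to 0.0666 is the explaining-away (discounting) effect.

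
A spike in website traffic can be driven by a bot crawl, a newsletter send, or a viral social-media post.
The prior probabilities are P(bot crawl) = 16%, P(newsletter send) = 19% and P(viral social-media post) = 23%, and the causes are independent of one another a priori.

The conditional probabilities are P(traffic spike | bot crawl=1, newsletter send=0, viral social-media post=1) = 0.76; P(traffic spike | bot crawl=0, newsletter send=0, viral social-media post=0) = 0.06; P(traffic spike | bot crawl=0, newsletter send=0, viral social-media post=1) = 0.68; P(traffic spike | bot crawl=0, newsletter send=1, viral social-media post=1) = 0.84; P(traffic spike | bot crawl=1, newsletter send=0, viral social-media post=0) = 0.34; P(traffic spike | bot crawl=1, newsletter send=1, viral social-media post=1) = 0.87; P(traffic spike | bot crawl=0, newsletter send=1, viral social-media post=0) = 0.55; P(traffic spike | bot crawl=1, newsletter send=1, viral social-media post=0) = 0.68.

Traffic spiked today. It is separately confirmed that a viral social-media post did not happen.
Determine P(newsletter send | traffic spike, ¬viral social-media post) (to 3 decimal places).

P(newsletter send | traffic spike, ¬viral social-media post) ≈ 0.561

P(traffic spike | ¬viral social-media post) = 0.06*0.84*0.81 + 0.55*0.84*0.19 + 0.34*0.16*0.81 + 0.68*0.16*0.19 = 0.040824 + 0.087780 + 0.044064 + 0.020672 = 0.193340
Restricting to configurations with newsletter send present: 0.087780 + 0.020672 = 0.108452.
So P(newsletter send | traffic spike, ¬viral social-media post) = 0.108452/0.193340 ≈ 0.561.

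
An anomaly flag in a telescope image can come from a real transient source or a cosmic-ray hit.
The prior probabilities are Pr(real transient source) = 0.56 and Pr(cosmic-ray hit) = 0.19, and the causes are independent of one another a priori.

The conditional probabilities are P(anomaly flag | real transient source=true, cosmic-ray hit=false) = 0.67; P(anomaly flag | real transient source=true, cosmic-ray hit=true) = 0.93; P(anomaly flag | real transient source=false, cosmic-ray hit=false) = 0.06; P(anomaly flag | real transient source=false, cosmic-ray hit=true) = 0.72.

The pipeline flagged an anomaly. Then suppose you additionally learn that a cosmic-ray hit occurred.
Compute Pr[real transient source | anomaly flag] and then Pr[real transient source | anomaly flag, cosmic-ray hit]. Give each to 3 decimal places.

Pr[real transient source | anomaly flag] ≈ 0.832; Pr[real transient source | anomaly flag, cosmic-ray hit] ≈ 0.622

By total probability over the 4 (real transient source, cosmic-ray hit) configurations:
  P(anomaly flag) = 0.06·0.44·0.81 + 0.72·0.44·0.19 + 0.67·0.56·0.81 + 0.93·0.56·0.19
        = 0.021384 + 0.060192 + 0.303912 + 0.098952 = 0.484440
The terms with real transient source present sum to 0.402864, so
  P(real transient source | anomaly flag) = 0.402864 / 0.484440 ≈ 0.832

With the extra evidence:
P(anomaly flag | cosmic-ray hit) = 0.72×0.44 + 0.93×0.56 = 0.316800 + 0.520800 = 0.837600
Restricting to configurations with real transient source present: 0.93×0.56 = 0.520800.
So P(real transient source | anomaly flag, cosmic-ray hit) = 0.520800/0.837600 ≈ 0.622.
This is intercausal reasoning (explaining away): once cosmic-ray hit accounts for the anomaly flag, real transient source becomes less likely.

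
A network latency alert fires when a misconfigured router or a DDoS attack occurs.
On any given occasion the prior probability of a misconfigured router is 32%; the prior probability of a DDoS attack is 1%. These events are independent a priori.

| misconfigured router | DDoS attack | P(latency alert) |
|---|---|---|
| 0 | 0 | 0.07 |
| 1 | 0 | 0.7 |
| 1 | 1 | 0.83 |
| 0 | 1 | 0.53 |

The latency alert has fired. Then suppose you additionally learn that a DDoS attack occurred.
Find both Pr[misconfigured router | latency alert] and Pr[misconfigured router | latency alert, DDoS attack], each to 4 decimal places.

P(latency alert) = 0.07·0.68·0.99 + 0.53·0.68·0.01 + 0.7·0.32·0.99 + 0.83·0.32·0.01 = 0.047124 + 0.003604 + 0.221760 + 0.002656 = 0.275144
Of this, 0.224416 comes from 0.221760 + 0.002656 (the misconfigured router=true cases).
So P(misconfigured router | latency alert) = 0.224416/0.275144 ≈ 0.8156.

With the extra evidence:
By total probability over both values of misconfigured router:
  P(latency alert | DDoS attack) = 0.53×0.68 + 0.83×0.32
        = 0.360400 + 0.265600 = 0.626000
Keeping only the misconfigured router-present terms gives 0.265600, so
  P(misconfigured router | latency alert, DDoS attack) = 0.265600 / 0.626000 ≈ 0.4243
Conditioning on DDoS attack lowers the posterior on misconfigured router: the classic explaining-away effect in a common-effect structure.

Pr[misconfigured router | latency alert] ≈ 0.8156; Pr[misconfigured router | latency alert, DDoS attack] ≈ 0.4243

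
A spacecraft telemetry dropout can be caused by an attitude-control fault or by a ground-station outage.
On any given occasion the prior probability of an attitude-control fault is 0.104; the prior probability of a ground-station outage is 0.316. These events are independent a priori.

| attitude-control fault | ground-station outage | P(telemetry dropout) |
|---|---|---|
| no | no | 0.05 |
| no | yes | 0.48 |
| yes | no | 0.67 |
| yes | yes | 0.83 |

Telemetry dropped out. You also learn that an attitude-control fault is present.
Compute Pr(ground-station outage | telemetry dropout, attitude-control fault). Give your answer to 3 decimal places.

Pr(ground-station outage | telemetry dropout, attitude-control fault) ≈ 0.364

Enumerate both values of ground-station outage and weight by the priors:
  P(telemetry dropout | attitude-control fault) = 0.67·0.684 + 0.83·0.316
        = 0.458280 + 0.262280 = 0.720560
Configurations with ground-station outage contribute 0.262280, so
  P(ground-station outage | telemetry dropout, attitude-control fault) = 0.262280 / 0.720560 ≈ 0.364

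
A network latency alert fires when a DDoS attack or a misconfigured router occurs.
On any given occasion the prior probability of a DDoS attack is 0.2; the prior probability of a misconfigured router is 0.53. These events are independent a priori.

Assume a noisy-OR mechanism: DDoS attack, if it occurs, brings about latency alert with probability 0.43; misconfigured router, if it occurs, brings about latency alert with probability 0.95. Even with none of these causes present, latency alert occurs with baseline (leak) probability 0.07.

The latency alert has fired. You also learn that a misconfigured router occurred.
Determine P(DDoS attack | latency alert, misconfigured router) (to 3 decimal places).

Under noisy-OR, P(latency alert | causes) = 1 − (1−0.07)·∏(1−qᵢ) over the active causes.
For the numerator, keep only DDoS attack=true terms: 0.973495×0.2 = 0.194699
The normalizing constant is 0.9535×0.8 + 0.973495×0.2 = 0.957499
P(DDoS attack | latency alert, misconfigured router) = 0.194699/0.957499 ≈ 0.203

P(DDoS attack | latency alert, misconfigured router) ≈ 0.203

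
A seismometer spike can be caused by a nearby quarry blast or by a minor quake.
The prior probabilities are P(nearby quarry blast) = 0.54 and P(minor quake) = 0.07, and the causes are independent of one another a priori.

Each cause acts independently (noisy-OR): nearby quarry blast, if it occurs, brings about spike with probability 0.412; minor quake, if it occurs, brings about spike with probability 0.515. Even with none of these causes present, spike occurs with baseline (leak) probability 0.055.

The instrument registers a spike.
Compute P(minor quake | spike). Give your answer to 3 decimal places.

P(minor quake | spike) ≈ 0.154

Under noisy-OR, P(spike | causes) = 1 − (1−0.055)·∏(1−qᵢ) over the active causes.
Numerator (weight on configurations with minor quake): 0.017442 + 0.027613 = 0.045055
The normalizing constant is 0.055*0.46*0.93 + 0.541675*0.46*0.07 + 0.44434*0.54*0.93 + 0.730505*0.54*0.07 = 0.291732
Posterior = 0.045055 / 0.291732 ≈ 0.154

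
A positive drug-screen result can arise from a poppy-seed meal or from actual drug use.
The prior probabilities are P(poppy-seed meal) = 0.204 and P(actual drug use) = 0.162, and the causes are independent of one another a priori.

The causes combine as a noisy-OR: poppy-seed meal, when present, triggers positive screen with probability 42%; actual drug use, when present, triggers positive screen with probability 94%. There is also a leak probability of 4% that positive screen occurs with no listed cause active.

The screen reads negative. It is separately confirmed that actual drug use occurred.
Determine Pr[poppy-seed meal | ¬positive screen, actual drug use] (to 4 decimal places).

Pr[poppy-seed meal | ¬positive screen, actual drug use] ≈ 0.1294

Under noisy-OR, P(positive screen | causes) = 1 − (1−0.04)·∏(1−qᵢ) over the active causes.
Numerator (weight on configurations with poppy-seed meal): 0.033408×0.204 = 0.006815
The normalizing constant is 0.0576×0.796 + 0.033408×0.204 = 0.052665
Posterior = 0.006815 / 0.052665 ≈ 0.1294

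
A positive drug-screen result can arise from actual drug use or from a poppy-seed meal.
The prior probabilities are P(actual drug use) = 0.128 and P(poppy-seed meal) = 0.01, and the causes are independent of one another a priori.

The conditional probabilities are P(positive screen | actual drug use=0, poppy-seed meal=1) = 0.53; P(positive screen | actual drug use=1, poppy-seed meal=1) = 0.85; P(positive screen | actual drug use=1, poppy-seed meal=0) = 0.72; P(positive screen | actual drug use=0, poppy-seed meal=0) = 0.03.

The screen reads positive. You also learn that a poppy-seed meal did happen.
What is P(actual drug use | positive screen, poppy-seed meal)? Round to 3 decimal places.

By total probability over both values of actual drug use:
  P(positive screen | poppy-seed meal) = 0.53·0.872 + 0.85·0.128
        = 0.462160 + 0.108800 = 0.570960
The terms with actual drug use present sum to 0.108800, so
  P(actual drug use | positive screen, poppy-seed meal) = 0.108800 / 0.570960 ≈ 0.191

P(actual drug use | positive screen, poppy-seed meal) ≈ 0.191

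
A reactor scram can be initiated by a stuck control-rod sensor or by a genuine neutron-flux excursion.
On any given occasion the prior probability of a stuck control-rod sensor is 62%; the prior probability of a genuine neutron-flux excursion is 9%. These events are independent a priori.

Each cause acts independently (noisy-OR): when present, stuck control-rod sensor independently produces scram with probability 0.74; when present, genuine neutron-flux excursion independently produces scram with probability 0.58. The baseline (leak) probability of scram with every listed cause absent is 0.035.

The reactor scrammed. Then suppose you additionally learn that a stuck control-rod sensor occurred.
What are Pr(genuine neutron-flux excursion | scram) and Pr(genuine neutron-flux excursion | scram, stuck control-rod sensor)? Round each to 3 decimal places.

Pr(genuine neutron-flux excursion | scram) ≈ 0.139; Pr(genuine neutron-flux excursion | scram, stuck control-rod sensor) ≈ 0.106

Under noisy-OR, P(scram | causes) = 1 − (1−0.035)·∏(1−qᵢ) over the active causes.
Weight on genuine neutron-flux excursion=true, given the evidence: 0.020339 + 0.049920 = 0.070259
Normalizer over all consistent configurations: 0.035*0.38*0.91 + 0.5947*0.38*0.09 + 0.7491*0.62*0.91 + 0.894622*0.62*0.09 = 0.505004
P(genuine neutron-flux excursion | scram) = 0.070259/0.505004 ≈ 0.139

With the extra evidence:
Sum P(scram|·) weighted by the priors over both values of genuine neutron-flux excursion:
  P(scram | stuck control-rod sensor) = 0.7491*0.91 + 0.894622*0.09
        = 0.681681 + 0.080516 = 0.762197
The terms with genuine neutron-flux excursion present sum to 0.080516, so
  P(genuine neutron-flux excursion | scram, stuck control-rod sensor) = 0.080516 / 0.762197 ≈ 0.106
The drop from 0.139 to 0.106 is the explaining-away (discounting) effect.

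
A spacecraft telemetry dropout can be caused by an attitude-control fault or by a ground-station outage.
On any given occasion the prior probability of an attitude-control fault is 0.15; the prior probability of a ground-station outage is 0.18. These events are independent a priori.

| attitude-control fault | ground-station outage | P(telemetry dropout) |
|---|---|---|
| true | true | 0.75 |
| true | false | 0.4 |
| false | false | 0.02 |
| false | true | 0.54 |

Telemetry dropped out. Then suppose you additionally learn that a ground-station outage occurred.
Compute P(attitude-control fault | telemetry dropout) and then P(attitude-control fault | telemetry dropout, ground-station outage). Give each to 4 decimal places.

P(telemetry dropout) = 0.02·0.85·0.82 + 0.54·0.85·0.18 + 0.4·0.15·0.82 + 0.75·0.15·0.18 = 0.013940 + 0.082620 + 0.049200 + 0.020250 = 0.166010
Restricting to configurations with attitude-control fault present: 0.049200 + 0.020250 = 0.069450.
So P(attitude-control fault | telemetry dropout) = 0.069450/0.166010 ≈ 0.4183.

Now also conditioning on ground-station outage=true:
Weight on attitude-control fault=true, given the evidence: 0.75×0.15 = 0.112500
Normalizer over all consistent configurations: 0.54×0.85 + 0.75×0.15 = 0.571500
P(attitude-control fault | telemetry dropout, ground-station outage) = 0.112500/0.571500 ≈ 0.1969

P(attitude-control fault | telemetry dropout) ≈ 0.4183; P(attitude-control fault | telemetry dropout, ground-station outage) ≈ 0.1969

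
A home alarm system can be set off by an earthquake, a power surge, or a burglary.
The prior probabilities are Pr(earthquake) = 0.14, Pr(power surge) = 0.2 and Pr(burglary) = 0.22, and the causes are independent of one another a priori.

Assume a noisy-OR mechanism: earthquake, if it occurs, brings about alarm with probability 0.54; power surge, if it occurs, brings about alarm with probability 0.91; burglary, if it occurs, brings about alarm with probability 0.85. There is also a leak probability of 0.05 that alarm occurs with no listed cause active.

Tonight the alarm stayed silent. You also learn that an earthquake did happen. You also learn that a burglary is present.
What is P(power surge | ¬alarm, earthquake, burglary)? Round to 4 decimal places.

Under noisy-OR, P(alarm | causes) = 1 − (1−0.05)·∏(1−qᵢ) over the active causes.
P(¬alarm | earthquake, burglary) = 0.06555×0.8 + 0.005899×0.2 = 0.052440 + 0.001180 = 0.053620
Of this, 0.001180 comes from 0.005899×0.2 (the power surge=true cases).
P(power surge | ¬alarm, earthquake, burglary) = 0.001180 / 0.053620 ≈ 0.0220

P(power surge | ¬alarm, earthquake, burglary) ≈ 0.0220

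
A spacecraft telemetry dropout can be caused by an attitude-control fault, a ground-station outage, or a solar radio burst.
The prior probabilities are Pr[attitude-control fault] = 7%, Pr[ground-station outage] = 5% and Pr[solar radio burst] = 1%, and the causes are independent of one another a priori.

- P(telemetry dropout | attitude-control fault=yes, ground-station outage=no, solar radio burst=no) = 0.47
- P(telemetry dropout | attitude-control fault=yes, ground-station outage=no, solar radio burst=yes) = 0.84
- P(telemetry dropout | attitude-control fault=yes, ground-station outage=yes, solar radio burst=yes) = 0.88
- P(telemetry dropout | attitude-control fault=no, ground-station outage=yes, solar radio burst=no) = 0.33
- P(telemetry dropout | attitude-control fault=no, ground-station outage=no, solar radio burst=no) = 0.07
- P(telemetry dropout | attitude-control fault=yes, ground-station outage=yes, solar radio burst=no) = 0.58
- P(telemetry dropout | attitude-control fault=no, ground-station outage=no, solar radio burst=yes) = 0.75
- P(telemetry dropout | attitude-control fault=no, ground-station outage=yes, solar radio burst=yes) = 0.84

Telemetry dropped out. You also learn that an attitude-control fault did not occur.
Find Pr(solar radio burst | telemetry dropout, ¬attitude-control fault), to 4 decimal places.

Numerator (weight on configurations with solar radio burst): 0.007125 + 0.000420 = 0.007545
The normalizing constant is 0.07*0.95*0.99 + 0.75*0.95*0.01 + 0.33*0.05*0.99 + 0.84*0.05*0.01 = 0.089715
Posterior = 0.007545 / 0.089715 ≈ 0.0841

Pr(solar radio burst | telemetry dropout, ¬attitude-control fault) ≈ 0.0841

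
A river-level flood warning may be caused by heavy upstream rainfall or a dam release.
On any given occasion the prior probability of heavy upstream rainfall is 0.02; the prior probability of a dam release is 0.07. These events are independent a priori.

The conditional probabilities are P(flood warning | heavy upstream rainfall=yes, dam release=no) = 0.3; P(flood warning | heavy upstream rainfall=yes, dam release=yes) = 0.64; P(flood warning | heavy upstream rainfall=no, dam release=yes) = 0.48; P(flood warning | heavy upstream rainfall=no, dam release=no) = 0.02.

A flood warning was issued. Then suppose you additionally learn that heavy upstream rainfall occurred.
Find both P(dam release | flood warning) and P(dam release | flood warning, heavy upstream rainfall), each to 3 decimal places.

Weight on dam release=true, given the evidence: 0.032928 + 0.000896 = 0.033824
The normalizing constant is 0.02×0.98×0.93 + 0.48×0.98×0.07 + 0.3×0.02×0.93 + 0.64×0.02×0.07 = 0.057632
Posterior = 0.033824 / 0.057632 ≈ 0.587

Now also conditioning on heavy upstream rainfall=true:
Sum P(flood warning|·) weighted by the priors over both values of dam release:
  P(flood warning | heavy upstream rainfall) = 0.3*0.93 + 0.64*0.07
        = 0.279000 + 0.044800 = 0.323800
Configurations with dam release contribute 0.044800, so
  P(dam release | flood warning, heavy upstream rainfall) = 0.044800 / 0.323800 ≈ 0.138

P(dam release | flood warning) ≈ 0.587; P(dam release | flood warning, heavy upstream rainfall) ≈ 0.138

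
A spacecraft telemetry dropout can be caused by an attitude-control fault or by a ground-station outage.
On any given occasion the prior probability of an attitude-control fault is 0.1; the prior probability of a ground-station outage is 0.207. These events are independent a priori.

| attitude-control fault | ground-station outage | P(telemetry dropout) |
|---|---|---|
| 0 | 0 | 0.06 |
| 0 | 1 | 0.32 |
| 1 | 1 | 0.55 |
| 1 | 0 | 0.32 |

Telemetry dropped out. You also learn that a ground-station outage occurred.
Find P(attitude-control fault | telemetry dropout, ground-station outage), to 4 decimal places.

P(attitude-control fault | telemetry dropout, ground-station outage) ≈ 0.1603

P(telemetry dropout | ground-station outage) = 0.32×0.9 + 0.55×0.1 = 0.288000 + 0.055000 = 0.343000
Of this, 0.055000 comes from 0.55×0.1 (the attitude-control fault=true cases).
Hence the posterior is 0.055000/0.343000 ≈ 0.1603.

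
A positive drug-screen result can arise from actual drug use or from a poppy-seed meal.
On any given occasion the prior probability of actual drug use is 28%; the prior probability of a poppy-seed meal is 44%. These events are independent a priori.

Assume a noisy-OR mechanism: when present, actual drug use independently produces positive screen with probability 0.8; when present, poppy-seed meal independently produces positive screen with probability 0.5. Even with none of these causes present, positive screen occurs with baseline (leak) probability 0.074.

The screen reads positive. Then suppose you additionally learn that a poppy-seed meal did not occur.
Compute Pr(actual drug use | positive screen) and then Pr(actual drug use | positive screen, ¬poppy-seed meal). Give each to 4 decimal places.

Pr(actual drug use | positive screen) ≈ 0.5450; Pr(actual drug use | positive screen, ¬poppy-seed meal) ≈ 0.8107

Under noisy-OR, P(positive screen | causes) = 1 − (1−0.074)·∏(1−qᵢ) over the active causes.
P(positive screen) = 0.074×0.72×0.56 + 0.537×0.72×0.44 + 0.8148×0.28×0.56 + 0.9074×0.28×0.44 = 0.029837 + 0.170122 + 0.127761 + 0.111792 = 0.439512
Of this, 0.239553 comes from 0.127761 + 0.111792 (the actual drug use=true cases).
P(actual drug use | positive screen) = 0.239553 / 0.439512 ≈ 0.5450

With the extra evidence:
Weight on actual drug use=true, given the evidence: 0.8148*0.28 = 0.228144
Denominator P(positive screen | ¬poppy-seed meal): 0.074*0.72 + 0.8148*0.28 = 0.281424
P(actual drug use | positive screen, ¬poppy-seed meal) = 0.228144/0.281424 ≈ 0.8107
Ruling out poppy-seed meal raises the posterior on actual drug use — the flip side of explaining away.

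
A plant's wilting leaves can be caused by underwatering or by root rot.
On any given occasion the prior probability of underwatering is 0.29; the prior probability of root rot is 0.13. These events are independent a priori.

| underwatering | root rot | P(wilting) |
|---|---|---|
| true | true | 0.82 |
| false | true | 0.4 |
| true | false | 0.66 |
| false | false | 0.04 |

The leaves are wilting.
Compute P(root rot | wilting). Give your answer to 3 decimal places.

P(root rot | wilting) ≈ 0.262

Weight on root rot=true, given the evidence: 0.036920 + 0.030914 = 0.067834
The normalizing constant is 0.04*0.71*0.87 + 0.4*0.71*0.13 + 0.66*0.29*0.87 + 0.82*0.29*0.13 = 0.259060
Posterior = 0.067834 / 0.259060 ≈ 0.262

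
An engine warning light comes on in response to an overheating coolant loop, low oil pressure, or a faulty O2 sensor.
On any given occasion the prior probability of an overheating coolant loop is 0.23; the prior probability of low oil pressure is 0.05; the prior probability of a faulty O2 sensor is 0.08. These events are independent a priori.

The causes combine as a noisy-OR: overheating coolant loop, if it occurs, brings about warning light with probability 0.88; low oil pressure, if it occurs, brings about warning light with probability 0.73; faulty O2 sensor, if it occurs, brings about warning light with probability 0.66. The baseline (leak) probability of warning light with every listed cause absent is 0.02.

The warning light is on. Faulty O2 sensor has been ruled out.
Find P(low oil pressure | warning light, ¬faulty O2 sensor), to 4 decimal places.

Under noisy-OR, P(warning light | causes) = 1 − (1−0.02)·∏(1−qᵢ) over the active causes.
P(warning light | ¬faulty O2 sensor) = 0.02×0.77×0.95 + 0.7354×0.77×0.05 + 0.8824×0.23×0.95 + 0.968248×0.23×0.05 = 0.014630 + 0.028313 + 0.192804 + 0.011135 = 0.246882
The low oil pressure-present share is 0.028313 + 0.011135 = 0.039448.
Hence the posterior is 0.039448/0.246882 ≈ 0.1598.

P(low oil pressure | warning light, ¬faulty O2 sensor) ≈ 0.1598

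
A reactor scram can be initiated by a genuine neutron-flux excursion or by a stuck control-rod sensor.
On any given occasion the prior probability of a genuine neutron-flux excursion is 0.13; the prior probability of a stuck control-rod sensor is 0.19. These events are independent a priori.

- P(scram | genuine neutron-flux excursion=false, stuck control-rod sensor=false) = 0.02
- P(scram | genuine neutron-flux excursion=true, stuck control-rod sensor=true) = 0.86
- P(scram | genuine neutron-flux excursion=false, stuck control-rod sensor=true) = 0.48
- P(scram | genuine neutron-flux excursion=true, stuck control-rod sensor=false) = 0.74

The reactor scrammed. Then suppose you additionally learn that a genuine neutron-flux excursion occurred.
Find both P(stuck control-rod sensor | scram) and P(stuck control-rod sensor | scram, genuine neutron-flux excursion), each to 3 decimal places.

P(stuck control-rod sensor | scram) ≈ 0.522; P(stuck control-rod sensor | scram, genuine neutron-flux excursion) ≈ 0.214

Numerator (weight on configurations with stuck control-rod sensor): 0.079344 + 0.021242 = 0.100586
Denominator P(scram): 0.02×0.87×0.81 + 0.48×0.87×0.19 + 0.74×0.13×0.81 + 0.86×0.13×0.19 = 0.192602
P(stuck control-rod sensor | scram) = 0.100586/0.192602 ≈ 0.522

With the extra evidence:
Weight on stuck control-rod sensor=true, given the evidence: 0.86·0.19 = 0.163400
Normalizer over all consistent configurations: 0.74·0.81 + 0.86·0.19 = 0.762800
Posterior = 0.163400 / 0.762800 ≈ 0.214
— genuine neutron-flux excursion explains away the evidence for stuck control-rod sensor.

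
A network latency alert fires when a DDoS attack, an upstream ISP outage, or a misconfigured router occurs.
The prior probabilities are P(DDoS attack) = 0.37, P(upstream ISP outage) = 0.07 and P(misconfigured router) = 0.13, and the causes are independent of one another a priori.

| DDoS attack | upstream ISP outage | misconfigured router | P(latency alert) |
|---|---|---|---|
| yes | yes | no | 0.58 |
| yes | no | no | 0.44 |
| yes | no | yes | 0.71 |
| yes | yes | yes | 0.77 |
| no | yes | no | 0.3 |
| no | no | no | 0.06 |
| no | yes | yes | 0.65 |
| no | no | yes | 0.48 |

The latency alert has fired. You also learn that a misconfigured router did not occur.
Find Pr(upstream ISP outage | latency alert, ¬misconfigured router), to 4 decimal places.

Pr(upstream ISP outage | latency alert, ¬misconfigured router) ≈ 0.1315

Sum P(latency alert|·) weighted by the priors over the 4 (DDoS attack, upstream ISP outage) configurations:
  P(latency alert | ¬misconfigured router) = 0.06·0.63·0.93 + 0.3·0.63·0.07 + 0.44·0.37·0.93 + 0.58·0.37·0.07
        = 0.035154 + 0.013230 + 0.151404 + 0.015022 = 0.214810
Configurations with upstream ISP outage contribute 0.028252, so
  P(upstream ISP outage | latency alert, ¬misconfigured router) = 0.028252 / 0.214810 ≈ 0.1315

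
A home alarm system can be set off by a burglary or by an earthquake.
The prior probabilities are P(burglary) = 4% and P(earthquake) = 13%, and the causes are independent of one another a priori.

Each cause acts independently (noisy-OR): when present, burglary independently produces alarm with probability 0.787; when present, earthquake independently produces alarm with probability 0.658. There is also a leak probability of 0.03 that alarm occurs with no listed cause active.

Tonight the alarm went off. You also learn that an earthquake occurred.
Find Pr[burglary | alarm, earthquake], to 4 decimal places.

Pr[burglary | alarm, earthquake] ≈ 0.0548

Under noisy-OR, P(alarm | causes) = 1 − (1−0.03)·∏(1−qᵢ) over the active causes.
Weight on burglary=true, given the evidence: 0.929339*0.04 = 0.037174
The normalizing constant is 0.66826*0.96 + 0.929339*0.04 = 0.678704
P(burglary | alarm, earthquake) = 0.037174/0.678704 ≈ 0.0548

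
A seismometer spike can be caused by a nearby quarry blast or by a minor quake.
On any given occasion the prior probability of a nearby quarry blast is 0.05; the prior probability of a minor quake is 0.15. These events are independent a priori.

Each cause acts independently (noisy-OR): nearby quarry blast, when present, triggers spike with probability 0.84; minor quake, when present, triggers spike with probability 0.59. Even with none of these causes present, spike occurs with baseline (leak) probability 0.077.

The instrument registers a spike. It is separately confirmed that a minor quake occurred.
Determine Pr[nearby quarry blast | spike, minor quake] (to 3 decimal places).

Under noisy-OR, P(spike | causes) = 1 − (1−0.077)·∏(1−qᵢ) over the active causes.
For the numerator, keep only nearby quarry blast=true terms: 0.939451·0.05 = 0.046973
The normalizing constant is 0.62157·0.95 + 0.939451·0.05 = 0.637464
Posterior = 0.046973 / 0.637464 ≈ 0.074

Pr[nearby quarry blast | spike, minor quake] ≈ 0.074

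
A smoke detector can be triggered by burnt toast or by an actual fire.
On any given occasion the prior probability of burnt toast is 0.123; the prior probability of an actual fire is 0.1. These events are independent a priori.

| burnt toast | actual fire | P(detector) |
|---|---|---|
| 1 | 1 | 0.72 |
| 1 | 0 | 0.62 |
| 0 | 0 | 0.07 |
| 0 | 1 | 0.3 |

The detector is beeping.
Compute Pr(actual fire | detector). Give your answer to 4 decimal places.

Pr(actual fire | detector) ≈ 0.2211

P(detector) = 0.07·0.877·0.9 + 0.3·0.877·0.1 + 0.62·0.123·0.9 + 0.72·0.123·0.1 = 0.055251 + 0.026310 + 0.068634 + 0.008856 = 0.159051
The actual fire-present share is 0.026310 + 0.008856 = 0.035166.
Hence the posterior is 0.035166/0.159051 ≈ 0.2211.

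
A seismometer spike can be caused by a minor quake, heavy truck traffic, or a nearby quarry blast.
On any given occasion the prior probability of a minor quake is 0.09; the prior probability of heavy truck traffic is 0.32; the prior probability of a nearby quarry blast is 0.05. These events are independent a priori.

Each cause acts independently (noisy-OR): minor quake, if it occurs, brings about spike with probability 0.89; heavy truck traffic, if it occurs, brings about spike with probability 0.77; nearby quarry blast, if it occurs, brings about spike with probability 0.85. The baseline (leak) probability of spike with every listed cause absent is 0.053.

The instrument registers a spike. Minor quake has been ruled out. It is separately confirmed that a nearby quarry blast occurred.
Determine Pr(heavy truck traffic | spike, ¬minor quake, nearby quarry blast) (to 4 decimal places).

Pr(heavy truck traffic | spike, ¬minor quake, nearby quarry blast) ≈ 0.3467

Under noisy-OR, P(spike | causes) = 1 − (1−0.053)·∏(1−qᵢ) over the active causes.
P(spike | ¬minor quake, nearby quarry blast) = 0.85795·0.68 + 0.967329·0.32 = 0.583406 + 0.309545 = 0.892951
Of this, 0.309545 comes from 0.967329·0.32 (the heavy truck traffic=true cases).
Hence the posterior is 0.309545/0.892951 ≈ 0.3467.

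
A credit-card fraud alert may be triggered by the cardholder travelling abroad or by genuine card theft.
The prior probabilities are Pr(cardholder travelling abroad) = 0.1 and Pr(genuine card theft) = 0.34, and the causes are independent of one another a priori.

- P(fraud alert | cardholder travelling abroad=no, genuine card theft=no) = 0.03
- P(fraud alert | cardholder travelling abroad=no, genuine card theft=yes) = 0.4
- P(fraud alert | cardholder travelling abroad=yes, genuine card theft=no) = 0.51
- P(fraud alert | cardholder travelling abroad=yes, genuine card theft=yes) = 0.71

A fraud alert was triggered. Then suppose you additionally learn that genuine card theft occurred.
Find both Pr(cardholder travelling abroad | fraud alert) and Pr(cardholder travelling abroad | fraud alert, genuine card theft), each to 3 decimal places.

By total probability over the 4 (cardholder travelling abroad, genuine card theft) configurations:
  P(fraud alert) = 0.03×0.9×0.66 + 0.4×0.9×0.34 + 0.51×0.1×0.66 + 0.71×0.1×0.34
        = 0.017820 + 0.122400 + 0.033660 + 0.024140 = 0.198020
Configurations with cardholder travelling abroad contribute 0.057800, so
  P(cardholder travelling abroad | fraud alert) = 0.057800 / 0.198020 ≈ 0.292

Now also conditioning on genuine card theft=true:
Weight on cardholder travelling abroad=true, given the evidence: 0.71·0.1 = 0.071000
The normalizing constant is 0.4·0.9 + 0.71·0.1 = 0.431000
Posterior = 0.071000 / 0.431000 ≈ 0.165
— genuine card theft explains away the evidence for cardholder travelling abroad.

Pr(cardholder travelling abroad | fraud alert) ≈ 0.292; Pr(cardholder travelling abroad | fraud alert, genuine card theft) ≈ 0.165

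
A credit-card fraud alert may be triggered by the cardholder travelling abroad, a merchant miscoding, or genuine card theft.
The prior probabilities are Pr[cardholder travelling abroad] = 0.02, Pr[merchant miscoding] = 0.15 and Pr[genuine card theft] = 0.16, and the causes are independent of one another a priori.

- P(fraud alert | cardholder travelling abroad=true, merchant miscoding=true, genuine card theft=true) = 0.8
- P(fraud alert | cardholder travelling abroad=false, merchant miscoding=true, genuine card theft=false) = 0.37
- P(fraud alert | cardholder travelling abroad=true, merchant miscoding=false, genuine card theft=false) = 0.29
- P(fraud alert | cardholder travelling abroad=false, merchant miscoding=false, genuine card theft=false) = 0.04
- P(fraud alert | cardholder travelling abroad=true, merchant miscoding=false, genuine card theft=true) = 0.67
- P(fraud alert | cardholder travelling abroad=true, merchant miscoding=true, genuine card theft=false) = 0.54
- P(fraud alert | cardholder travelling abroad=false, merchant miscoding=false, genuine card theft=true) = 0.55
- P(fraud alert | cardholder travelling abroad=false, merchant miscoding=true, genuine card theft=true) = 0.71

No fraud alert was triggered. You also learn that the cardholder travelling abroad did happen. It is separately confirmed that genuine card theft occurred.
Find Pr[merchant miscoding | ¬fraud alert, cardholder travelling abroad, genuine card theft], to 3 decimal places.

Enumerate both values of merchant miscoding and weight by the priors:
  P(¬fraud alert | cardholder travelling abroad, genuine card theft) = 0.33*0.85 + 0.2*0.15
        = 0.280500 + 0.030000 = 0.310500
Keeping only the merchant miscoding-present terms gives 0.030000, so
  P(merchant miscoding | ¬fraud alert, cardholder travelling abroad, genuine card theft) = 0.030000 / 0.310500 ≈ 0.097

Pr[merchant miscoding | ¬fraud alert, cardholder travelling abroad, genuine card theft] ≈ 0.097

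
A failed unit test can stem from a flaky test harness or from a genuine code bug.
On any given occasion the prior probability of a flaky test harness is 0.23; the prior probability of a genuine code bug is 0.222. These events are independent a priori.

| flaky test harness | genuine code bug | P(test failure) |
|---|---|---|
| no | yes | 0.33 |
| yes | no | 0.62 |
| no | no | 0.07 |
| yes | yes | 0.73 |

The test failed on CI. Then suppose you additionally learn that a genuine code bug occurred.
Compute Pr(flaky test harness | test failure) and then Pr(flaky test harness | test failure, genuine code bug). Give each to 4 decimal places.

Numerator (weight on configurations with flaky test harness): 0.110943 + 0.037274 = 0.148217
Normalizer over all consistent configurations: 0.07×0.77×0.778 + 0.33×0.77×0.222 + 0.62×0.23×0.778 + 0.73×0.23×0.222 = 0.246561
P(flaky test harness | test failure) = 0.148217/0.246561 ≈ 0.6011

Now condition on the additional information:
Weight on flaky test harness=true, given the evidence: 0.73*0.23 = 0.167900
Normalizer over all consistent configurations: 0.33*0.77 + 0.73*0.23 = 0.422000
Posterior = 0.167900 / 0.422000 ≈ 0.3979

Pr(flaky test harness | test failure) ≈ 0.6011; Pr(flaky test harness | test failure, genuine code bug) ≈ 0.3979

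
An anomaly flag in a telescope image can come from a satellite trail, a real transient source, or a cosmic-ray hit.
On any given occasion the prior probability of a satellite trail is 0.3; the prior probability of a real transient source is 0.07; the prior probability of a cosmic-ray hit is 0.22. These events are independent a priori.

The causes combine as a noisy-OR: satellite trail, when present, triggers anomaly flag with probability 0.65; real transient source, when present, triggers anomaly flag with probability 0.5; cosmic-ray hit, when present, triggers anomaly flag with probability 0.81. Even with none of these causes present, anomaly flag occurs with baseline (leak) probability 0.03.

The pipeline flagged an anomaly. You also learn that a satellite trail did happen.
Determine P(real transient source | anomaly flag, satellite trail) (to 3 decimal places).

Under noisy-OR, P(anomaly flag | causes) = 1 − (1−0.03)·∏(1−qᵢ) over the active causes.
P(anomaly flag | satellite trail) = 0.6605·0.93·0.78 + 0.935495·0.93·0.22 + 0.83025·0.07·0.78 + 0.967747·0.07·0.22 = 0.479127 + 0.191402 + 0.045332 + 0.014903 = 0.730764
The real transient source-present share is 0.045332 + 0.014903 = 0.060235.
So P(real transient source | anomaly flag, satellite trail) = 0.060235/0.730764 ≈ 0.082.

P(real transient source | anomaly flag, satellite trail) ≈ 0.082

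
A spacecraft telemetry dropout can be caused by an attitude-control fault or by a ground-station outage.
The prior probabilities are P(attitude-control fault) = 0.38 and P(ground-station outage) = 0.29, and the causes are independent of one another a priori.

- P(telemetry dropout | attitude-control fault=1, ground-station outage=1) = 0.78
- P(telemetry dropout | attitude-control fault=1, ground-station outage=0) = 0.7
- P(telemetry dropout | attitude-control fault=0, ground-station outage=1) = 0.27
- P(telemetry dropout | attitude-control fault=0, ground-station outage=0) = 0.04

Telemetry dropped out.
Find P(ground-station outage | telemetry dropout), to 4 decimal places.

P(ground-station outage | telemetry dropout) ≈ 0.3945

Enumerate the 4 (attitude-control fault, ground-station outage) configurations and weight by the priors:
  P(telemetry dropout) = 0.04×0.62×0.71 + 0.27×0.62×0.29 + 0.7×0.38×0.71 + 0.78×0.38×0.29
        = 0.017608 + 0.048546 + 0.188860 + 0.085956 = 0.340970
Configurations with ground-station outage contribute 0.134502, so
  P(ground-station outage | telemetry dropout) = 0.134502 / 0.340970 ≈ 0.3945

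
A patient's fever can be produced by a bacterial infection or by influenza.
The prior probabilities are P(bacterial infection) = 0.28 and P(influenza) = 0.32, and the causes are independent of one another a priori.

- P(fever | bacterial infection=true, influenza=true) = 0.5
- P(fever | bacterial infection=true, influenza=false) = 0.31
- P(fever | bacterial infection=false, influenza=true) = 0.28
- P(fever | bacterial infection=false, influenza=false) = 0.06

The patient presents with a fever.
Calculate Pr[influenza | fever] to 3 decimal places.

Pr[influenza | fever] ≈ 0.553

P(fever) = 0.06*0.72*0.68 + 0.28*0.72*0.32 + 0.31*0.28*0.68 + 0.5*0.28*0.32 = 0.029376 + 0.064512 + 0.059024 + 0.044800 = 0.197712
Of this, 0.109312 comes from 0.064512 + 0.044800 (the influenza=true cases).
So P(influenza | fever) = 0.109312/0.197712 ≈ 0.553.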